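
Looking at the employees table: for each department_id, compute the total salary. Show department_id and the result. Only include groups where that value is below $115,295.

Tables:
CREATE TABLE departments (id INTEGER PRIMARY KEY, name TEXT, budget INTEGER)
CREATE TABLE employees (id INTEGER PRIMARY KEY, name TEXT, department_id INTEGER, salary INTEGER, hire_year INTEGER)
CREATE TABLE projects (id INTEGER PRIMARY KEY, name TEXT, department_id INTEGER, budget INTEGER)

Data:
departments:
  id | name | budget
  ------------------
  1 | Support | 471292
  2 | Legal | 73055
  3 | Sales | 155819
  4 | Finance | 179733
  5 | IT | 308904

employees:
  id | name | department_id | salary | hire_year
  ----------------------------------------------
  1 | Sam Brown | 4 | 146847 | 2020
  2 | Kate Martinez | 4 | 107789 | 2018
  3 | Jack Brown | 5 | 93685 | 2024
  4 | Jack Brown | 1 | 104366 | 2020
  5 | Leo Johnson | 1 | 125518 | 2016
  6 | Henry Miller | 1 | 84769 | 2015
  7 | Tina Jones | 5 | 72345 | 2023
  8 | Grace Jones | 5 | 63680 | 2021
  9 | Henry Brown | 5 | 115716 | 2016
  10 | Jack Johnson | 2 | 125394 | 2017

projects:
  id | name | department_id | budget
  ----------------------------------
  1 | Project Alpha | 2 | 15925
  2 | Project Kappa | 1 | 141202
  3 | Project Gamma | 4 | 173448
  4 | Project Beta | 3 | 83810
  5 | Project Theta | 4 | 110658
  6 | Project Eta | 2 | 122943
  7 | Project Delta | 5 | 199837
SELECT department_id, SUM(salary) AS sum_salary FROM employees GROUP BY department_id HAVING SUM(salary) < 115295

Execution result:
(no rows)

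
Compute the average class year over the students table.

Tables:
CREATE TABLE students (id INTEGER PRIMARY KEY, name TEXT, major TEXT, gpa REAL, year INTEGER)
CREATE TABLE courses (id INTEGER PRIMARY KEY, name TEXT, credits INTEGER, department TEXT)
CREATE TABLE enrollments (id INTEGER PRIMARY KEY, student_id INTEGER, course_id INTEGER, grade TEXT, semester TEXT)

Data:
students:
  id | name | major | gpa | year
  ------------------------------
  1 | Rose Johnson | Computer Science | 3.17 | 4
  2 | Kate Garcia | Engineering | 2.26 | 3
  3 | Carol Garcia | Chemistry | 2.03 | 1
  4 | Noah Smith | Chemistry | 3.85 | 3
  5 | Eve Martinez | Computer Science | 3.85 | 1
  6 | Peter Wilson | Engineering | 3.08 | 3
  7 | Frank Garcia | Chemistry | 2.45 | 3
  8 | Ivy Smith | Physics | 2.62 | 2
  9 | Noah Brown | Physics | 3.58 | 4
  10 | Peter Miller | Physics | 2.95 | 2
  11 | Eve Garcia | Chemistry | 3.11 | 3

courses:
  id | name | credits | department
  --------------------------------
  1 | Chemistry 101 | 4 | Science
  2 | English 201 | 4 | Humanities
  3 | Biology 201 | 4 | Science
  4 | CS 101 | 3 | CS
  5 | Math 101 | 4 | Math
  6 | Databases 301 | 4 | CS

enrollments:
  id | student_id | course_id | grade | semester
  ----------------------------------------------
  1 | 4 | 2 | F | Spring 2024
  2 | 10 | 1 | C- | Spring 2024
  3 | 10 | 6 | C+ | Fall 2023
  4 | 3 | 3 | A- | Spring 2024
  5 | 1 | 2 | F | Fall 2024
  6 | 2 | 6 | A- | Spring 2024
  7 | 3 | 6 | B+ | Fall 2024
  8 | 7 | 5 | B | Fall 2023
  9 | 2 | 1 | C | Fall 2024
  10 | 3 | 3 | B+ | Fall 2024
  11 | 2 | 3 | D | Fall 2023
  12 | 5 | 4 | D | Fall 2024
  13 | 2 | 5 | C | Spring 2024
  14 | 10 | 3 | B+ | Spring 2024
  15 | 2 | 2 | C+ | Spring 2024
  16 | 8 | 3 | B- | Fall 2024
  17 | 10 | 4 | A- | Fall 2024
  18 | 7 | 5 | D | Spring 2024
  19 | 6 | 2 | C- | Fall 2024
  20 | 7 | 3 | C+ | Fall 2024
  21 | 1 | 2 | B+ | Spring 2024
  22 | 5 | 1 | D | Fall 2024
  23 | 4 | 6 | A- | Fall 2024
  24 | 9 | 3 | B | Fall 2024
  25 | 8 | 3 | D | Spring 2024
SELECT AVG(year) FROM students

Execution result:
2.64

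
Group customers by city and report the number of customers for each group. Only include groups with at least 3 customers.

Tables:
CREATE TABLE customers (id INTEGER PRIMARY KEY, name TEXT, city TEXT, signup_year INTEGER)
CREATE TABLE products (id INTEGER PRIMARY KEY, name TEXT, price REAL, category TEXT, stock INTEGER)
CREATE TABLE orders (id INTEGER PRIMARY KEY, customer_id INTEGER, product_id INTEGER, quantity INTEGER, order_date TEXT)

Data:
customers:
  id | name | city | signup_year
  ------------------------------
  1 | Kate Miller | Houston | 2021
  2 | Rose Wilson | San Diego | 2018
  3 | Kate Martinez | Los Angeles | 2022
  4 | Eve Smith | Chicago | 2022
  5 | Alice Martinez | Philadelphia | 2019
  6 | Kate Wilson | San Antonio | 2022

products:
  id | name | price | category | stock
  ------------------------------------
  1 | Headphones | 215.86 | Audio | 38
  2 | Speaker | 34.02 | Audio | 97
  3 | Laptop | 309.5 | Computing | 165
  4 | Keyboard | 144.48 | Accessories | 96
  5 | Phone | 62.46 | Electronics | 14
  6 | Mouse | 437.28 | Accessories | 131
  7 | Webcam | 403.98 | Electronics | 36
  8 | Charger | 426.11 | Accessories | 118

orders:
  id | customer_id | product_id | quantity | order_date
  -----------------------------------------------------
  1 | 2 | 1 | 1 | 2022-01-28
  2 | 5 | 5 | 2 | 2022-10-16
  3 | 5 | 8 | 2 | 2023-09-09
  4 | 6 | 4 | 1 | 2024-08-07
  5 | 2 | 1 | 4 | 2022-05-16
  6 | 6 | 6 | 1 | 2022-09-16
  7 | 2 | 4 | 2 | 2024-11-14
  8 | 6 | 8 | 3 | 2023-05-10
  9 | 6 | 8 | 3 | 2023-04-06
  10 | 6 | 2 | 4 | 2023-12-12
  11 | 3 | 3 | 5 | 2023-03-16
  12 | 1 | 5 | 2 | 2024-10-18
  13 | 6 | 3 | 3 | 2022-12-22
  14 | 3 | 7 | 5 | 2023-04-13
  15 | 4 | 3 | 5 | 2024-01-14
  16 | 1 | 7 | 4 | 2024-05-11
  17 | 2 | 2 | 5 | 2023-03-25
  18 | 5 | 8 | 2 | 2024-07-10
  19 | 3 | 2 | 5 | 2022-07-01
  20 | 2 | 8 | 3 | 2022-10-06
SELECT city, COUNT(*) AS n FROM customers GROUP BY city HAVING COUNT(*) >= 3

Execution result:
(no rows)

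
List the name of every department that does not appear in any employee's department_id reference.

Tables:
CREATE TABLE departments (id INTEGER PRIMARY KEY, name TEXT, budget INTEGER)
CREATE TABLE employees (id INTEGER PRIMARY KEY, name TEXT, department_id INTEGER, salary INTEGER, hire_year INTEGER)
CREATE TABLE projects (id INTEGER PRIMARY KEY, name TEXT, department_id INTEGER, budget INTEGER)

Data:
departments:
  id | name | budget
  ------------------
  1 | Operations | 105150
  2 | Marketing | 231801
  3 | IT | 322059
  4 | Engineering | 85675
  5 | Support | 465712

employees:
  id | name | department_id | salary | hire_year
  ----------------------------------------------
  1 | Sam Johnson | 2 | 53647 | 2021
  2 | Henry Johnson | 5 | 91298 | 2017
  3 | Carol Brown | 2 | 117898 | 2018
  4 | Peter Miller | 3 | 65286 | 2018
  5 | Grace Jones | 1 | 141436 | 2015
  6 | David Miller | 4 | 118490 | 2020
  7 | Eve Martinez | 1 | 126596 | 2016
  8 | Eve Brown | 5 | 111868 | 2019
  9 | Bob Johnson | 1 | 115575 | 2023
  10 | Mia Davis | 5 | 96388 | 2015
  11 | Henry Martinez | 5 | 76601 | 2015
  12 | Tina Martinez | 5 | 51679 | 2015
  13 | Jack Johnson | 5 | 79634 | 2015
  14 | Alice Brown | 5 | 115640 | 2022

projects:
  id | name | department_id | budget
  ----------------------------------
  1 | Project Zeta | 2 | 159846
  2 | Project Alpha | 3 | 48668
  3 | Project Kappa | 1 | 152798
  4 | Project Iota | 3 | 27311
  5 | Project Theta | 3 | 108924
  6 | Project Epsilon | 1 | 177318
SELECT p.name FROM departments p LEFT JOIN employees c ON c.department_id = p.id WHERE c.id IS NULL

Execution result:
(no rows)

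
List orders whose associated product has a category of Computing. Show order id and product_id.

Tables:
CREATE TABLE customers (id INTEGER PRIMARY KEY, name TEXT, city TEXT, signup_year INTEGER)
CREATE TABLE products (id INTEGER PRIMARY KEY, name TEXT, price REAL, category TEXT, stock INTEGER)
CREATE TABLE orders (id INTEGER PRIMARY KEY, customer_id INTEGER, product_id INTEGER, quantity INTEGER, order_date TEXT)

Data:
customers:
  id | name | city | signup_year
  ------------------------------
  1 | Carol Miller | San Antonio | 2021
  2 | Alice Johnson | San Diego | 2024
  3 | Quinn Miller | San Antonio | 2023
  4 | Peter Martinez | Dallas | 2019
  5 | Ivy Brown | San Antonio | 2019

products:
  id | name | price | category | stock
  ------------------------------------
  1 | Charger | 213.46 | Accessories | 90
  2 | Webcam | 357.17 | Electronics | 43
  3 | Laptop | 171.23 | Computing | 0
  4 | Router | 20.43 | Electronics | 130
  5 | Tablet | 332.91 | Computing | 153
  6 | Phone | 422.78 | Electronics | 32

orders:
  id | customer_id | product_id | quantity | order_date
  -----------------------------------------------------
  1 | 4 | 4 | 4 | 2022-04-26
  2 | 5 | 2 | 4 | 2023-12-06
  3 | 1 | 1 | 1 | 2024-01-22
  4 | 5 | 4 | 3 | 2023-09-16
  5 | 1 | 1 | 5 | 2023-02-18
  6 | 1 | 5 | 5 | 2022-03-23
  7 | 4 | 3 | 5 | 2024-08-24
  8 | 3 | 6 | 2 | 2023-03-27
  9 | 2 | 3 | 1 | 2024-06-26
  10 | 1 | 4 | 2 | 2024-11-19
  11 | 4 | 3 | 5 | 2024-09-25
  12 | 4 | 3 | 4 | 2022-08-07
SELECT id, product_id FROM orders WHERE product_id IN (SELECT id FROM products WHERE category = 'Computing')

Execution result:
id | product_id
6 | 5
7 | 3
9 | 3
11 | 3
12 | 3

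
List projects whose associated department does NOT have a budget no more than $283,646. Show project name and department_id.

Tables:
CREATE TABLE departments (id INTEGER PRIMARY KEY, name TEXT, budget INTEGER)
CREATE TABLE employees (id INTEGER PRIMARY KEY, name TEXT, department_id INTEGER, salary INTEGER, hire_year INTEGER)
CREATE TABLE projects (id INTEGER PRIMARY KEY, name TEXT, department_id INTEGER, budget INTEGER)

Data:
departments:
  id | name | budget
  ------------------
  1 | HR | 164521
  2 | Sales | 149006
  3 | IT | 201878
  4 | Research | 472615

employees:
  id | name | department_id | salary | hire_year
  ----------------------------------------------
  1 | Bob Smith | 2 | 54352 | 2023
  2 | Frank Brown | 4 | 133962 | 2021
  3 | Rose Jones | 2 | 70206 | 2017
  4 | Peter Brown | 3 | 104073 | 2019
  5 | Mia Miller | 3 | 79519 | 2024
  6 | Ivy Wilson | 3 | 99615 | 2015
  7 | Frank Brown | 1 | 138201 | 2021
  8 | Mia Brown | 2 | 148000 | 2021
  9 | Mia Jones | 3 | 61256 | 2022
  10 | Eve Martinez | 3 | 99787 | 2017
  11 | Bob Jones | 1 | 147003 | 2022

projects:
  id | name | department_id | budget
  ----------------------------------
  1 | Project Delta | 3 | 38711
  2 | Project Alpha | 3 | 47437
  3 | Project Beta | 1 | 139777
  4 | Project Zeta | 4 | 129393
SELECT name, department_id FROM projects WHERE department_id NOT IN (SELECT id FROM departments WHERE budget <= 283646)

Execution result:
name | department_id
Project Zeta | 4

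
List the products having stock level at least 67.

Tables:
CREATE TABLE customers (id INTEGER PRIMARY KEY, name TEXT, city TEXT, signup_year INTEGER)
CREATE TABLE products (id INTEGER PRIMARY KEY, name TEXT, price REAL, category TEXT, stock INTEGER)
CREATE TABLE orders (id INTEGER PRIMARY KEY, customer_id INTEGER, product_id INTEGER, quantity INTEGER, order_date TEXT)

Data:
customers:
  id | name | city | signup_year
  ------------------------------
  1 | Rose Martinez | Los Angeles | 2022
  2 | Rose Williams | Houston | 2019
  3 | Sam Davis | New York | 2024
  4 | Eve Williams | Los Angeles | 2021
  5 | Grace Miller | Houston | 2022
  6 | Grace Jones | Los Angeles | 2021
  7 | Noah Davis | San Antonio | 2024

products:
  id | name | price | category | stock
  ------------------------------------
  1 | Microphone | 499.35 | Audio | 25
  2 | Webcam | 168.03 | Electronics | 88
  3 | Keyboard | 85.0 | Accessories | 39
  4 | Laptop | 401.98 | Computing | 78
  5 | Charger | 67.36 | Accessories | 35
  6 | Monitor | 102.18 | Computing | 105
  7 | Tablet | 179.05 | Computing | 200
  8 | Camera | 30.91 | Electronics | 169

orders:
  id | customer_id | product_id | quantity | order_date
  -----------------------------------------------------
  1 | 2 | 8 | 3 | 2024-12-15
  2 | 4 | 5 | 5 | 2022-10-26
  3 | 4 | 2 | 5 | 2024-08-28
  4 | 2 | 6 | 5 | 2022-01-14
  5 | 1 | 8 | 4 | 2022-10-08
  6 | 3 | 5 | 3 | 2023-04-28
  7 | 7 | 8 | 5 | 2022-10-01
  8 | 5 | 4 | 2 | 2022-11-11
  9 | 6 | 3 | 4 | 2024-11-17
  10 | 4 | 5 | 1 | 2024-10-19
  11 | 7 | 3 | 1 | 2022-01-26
SELECT name, stock FROM products WHERE stock >= 67

Execution result:
name | stock
Webcam | 88
Laptop | 78
Monitor | 105
Tablet | 200
Camera | 169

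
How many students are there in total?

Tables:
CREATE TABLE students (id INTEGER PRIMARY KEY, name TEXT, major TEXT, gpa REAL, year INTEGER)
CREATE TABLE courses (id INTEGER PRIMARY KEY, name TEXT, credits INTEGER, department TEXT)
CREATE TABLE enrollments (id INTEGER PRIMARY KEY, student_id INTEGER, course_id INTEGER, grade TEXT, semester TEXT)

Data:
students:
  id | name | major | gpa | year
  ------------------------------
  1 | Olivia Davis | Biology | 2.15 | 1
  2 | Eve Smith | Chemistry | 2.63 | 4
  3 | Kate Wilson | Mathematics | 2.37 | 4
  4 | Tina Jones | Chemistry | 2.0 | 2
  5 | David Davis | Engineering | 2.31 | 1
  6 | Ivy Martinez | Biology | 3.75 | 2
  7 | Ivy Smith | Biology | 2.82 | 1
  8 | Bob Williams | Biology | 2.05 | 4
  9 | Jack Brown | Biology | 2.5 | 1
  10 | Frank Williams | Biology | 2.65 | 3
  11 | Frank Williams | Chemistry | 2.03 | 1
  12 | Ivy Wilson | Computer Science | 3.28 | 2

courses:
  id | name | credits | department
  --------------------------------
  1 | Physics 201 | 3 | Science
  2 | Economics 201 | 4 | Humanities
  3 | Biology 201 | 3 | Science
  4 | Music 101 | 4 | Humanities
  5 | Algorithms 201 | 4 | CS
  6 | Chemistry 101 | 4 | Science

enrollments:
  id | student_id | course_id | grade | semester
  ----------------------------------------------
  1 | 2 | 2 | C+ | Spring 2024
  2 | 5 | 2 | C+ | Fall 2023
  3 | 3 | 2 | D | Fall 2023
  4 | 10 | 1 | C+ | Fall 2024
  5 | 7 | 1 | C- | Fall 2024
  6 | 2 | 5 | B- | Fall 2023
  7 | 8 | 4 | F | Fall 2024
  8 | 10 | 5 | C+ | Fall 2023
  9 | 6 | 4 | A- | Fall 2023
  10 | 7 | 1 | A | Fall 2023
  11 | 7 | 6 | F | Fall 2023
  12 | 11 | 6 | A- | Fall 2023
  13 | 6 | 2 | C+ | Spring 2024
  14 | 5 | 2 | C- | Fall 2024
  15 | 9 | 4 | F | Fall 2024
SELECT COUNT(*) FROM students

Execution result:
12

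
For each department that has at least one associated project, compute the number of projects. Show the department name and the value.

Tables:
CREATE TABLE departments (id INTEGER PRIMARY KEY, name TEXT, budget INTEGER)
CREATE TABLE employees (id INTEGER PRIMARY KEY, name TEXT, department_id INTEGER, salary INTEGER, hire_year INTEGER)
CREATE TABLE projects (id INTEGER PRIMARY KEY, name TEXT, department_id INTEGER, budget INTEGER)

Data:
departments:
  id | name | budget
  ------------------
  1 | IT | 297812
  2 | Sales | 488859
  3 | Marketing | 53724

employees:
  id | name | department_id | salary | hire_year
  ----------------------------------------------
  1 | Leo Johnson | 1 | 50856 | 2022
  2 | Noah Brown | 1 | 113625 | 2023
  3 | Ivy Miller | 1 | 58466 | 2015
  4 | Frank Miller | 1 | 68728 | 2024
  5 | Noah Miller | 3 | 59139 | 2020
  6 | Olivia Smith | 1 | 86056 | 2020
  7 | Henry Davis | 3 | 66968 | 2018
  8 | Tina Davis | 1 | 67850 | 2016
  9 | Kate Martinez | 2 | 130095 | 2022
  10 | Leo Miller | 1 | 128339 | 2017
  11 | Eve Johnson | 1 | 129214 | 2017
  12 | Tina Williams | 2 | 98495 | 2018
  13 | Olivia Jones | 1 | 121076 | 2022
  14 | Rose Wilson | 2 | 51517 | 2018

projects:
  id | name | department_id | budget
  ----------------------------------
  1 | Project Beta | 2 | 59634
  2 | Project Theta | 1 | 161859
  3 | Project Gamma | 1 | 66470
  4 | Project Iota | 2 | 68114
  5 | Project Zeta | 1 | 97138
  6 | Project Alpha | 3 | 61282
SELECT p.name, COUNT(*) AS n FROM projects c JOIN departments p ON c.department_id = p.id GROUP BY p.id, p.name

Execution result:
name | n
IT | 3
Sales | 2
Marketing | 1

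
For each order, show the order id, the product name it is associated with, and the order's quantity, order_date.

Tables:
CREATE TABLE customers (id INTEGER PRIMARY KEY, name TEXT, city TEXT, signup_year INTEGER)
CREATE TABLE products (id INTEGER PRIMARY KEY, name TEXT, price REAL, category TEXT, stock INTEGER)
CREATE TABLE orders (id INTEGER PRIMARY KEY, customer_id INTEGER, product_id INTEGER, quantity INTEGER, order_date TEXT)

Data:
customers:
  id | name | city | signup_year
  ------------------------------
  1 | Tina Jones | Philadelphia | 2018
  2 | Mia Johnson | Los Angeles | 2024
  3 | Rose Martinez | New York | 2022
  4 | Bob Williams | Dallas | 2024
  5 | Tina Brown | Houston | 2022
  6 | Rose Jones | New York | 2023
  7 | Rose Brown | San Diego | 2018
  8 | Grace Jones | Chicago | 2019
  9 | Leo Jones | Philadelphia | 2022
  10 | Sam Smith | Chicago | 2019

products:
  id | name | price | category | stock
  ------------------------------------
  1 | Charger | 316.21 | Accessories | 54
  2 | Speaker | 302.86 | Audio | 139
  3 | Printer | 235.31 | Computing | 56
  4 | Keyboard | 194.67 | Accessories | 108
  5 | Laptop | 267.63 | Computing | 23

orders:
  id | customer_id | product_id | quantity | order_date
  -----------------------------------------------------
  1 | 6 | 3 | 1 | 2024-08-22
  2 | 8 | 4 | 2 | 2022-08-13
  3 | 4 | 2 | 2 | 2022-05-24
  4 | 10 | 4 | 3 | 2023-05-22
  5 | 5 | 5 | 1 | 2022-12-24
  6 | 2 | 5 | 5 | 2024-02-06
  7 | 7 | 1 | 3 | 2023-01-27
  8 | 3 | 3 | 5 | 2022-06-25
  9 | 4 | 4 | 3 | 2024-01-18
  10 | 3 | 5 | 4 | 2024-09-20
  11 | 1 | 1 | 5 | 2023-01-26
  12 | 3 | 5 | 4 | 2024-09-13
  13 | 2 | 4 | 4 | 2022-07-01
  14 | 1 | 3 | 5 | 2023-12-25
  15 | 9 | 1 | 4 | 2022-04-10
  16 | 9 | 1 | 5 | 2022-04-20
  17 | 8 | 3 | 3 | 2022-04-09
SELECT c.id, p.name AS product, c.quantity, c.order_date FROM orders c JOIN products p ON c.product_id = p.id

Execution result:
id | product | quantity | order_date
1 | Printer | 1 | 2024-08-22
2 | Keyboard | 2 | 2022-08-13
3 | Speaker | 2 | 2022-05-24
4 | Keyboard | 3 | 2023-05-22
5 | Laptop | 1 | 2022-12-24
6 | Laptop | 5 | 2024-02-06
7 | Charger | 3 | 2023-01-27
8 | Printer | 5 | 2022-06-25
9 | Keyboard | 3 | 2024-01-18
10 | Laptop | 4 | 2024-09-20
11 | Charger | 5 | 2023-01-26
12 | Laptop | 4 | 2024-09-13
13 | Keyboard | 4 | 2022-07-01
14 | Printer | 5 | 2023-12-25
15 | Charger | 4 | 2022-04-10
16 | Charger | 5 | 2022-04-20
17 | Printer | 3 | 2022-04-09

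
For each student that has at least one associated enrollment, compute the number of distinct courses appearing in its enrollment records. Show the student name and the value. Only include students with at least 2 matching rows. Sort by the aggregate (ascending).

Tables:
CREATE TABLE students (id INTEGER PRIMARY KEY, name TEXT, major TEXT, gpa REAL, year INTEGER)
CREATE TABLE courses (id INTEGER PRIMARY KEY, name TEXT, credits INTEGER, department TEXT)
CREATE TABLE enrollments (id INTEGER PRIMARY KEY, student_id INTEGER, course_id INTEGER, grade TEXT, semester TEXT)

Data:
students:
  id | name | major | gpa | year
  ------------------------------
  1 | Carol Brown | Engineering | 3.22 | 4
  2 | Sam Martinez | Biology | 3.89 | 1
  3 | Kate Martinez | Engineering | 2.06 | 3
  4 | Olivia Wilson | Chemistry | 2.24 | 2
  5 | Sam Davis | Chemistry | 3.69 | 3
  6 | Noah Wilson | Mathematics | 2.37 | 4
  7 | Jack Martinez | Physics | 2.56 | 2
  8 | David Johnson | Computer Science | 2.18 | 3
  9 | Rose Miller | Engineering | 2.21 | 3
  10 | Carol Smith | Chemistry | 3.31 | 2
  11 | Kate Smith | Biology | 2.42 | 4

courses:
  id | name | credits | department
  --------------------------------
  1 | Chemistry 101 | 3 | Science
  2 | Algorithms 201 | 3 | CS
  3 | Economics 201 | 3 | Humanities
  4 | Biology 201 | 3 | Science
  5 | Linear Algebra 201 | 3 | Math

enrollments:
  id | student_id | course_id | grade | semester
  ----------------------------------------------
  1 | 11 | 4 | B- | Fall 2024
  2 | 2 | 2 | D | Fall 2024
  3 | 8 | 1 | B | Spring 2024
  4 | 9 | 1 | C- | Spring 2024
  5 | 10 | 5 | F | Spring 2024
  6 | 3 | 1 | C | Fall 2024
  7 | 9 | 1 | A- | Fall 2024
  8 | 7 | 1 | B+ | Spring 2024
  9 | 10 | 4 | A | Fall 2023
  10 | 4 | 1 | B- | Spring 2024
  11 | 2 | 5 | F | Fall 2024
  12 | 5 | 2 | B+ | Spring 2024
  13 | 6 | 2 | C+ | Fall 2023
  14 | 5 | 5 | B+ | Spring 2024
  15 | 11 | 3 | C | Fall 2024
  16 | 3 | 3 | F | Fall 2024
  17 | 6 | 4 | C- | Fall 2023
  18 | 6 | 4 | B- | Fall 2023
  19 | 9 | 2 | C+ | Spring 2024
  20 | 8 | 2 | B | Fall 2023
SELECT p.name, COUNT(DISTINCT c.course_id) AS distinct_course_count FROM enrollments c JOIN students p ON c.student_id = p.id GROUP BY p.id, p.name HAVING COUNT(*) >= 2 ORDER BY distinct_course_count ASC

Execution result:
name | distinct_course_count
Sam Martinez | 2
Kate Martinez | 2
Sam Davis | 2
Noah Wilson | 2
David Johnson | 2
Rose Miller | 2
Carol Smith | 2
Kate Smith | 2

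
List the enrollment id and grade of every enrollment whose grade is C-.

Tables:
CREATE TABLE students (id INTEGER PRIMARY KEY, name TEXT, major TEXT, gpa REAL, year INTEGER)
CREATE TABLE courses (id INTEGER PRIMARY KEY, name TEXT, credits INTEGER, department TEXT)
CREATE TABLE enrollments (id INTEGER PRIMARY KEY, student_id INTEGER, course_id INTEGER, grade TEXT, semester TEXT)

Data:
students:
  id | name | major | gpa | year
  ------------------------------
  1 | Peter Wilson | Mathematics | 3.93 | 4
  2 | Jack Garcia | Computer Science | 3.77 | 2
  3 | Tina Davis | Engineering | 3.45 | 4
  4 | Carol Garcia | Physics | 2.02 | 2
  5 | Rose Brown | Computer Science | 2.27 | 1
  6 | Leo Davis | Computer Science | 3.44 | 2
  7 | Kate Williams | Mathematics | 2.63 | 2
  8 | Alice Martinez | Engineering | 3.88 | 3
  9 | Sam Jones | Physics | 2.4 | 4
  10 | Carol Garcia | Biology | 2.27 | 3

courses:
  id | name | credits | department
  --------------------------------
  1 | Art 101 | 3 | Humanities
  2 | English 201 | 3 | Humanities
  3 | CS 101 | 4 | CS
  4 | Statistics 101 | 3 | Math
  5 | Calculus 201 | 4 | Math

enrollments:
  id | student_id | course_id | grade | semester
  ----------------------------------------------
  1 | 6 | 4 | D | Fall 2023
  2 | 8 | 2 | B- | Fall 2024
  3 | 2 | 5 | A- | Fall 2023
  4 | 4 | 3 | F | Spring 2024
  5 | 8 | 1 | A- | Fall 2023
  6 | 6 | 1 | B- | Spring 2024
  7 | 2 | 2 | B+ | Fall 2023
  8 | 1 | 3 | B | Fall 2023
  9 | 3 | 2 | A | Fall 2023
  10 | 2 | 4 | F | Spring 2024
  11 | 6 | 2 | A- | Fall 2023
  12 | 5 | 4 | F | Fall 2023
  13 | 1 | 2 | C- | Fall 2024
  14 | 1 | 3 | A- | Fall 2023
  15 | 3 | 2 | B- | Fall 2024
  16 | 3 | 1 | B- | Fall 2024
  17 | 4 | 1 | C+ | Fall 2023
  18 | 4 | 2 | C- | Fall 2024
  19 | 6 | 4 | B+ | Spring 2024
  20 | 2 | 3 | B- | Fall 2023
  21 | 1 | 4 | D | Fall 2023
SELECT id, grade FROM enrollments WHERE grade = 'C-'

Execution result:
id | grade
13 | C-
18 | C-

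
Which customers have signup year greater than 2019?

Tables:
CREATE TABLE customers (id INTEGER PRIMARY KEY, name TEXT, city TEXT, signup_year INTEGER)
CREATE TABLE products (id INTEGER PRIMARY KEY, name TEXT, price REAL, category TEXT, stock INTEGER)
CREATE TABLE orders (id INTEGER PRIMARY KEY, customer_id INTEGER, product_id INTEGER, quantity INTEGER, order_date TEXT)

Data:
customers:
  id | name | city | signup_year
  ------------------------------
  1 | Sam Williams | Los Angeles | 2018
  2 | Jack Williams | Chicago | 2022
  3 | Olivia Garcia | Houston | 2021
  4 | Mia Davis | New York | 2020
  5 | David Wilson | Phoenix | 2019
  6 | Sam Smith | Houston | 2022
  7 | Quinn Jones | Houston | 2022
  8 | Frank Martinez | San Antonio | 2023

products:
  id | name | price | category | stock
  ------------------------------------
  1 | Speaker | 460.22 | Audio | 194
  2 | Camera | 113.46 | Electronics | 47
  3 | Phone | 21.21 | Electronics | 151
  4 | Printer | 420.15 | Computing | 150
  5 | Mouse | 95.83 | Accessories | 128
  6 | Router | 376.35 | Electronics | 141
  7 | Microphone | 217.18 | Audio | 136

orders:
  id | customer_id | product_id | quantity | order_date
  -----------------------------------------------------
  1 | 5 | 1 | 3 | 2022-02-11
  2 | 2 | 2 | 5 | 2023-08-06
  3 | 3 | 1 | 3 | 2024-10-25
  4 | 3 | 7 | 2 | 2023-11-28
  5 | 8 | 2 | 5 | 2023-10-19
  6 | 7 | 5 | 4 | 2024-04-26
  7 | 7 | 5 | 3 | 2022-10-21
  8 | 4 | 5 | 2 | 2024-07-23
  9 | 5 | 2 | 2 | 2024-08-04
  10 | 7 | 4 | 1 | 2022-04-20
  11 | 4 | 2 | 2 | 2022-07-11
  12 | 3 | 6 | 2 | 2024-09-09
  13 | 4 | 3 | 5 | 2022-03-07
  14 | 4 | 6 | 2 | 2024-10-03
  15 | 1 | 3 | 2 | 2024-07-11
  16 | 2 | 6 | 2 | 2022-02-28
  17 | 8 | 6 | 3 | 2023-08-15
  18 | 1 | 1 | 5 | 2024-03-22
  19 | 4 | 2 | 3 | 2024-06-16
SELECT name, signup_year FROM customers WHERE signup_year > 2019

Execution result:
name | signup_year
Jack Williams | 2022
Olivia Garcia | 2021
Mia Davis | 2020
Sam Smith | 2022
Quinn Jones | 2022
Frank Martinez | 2023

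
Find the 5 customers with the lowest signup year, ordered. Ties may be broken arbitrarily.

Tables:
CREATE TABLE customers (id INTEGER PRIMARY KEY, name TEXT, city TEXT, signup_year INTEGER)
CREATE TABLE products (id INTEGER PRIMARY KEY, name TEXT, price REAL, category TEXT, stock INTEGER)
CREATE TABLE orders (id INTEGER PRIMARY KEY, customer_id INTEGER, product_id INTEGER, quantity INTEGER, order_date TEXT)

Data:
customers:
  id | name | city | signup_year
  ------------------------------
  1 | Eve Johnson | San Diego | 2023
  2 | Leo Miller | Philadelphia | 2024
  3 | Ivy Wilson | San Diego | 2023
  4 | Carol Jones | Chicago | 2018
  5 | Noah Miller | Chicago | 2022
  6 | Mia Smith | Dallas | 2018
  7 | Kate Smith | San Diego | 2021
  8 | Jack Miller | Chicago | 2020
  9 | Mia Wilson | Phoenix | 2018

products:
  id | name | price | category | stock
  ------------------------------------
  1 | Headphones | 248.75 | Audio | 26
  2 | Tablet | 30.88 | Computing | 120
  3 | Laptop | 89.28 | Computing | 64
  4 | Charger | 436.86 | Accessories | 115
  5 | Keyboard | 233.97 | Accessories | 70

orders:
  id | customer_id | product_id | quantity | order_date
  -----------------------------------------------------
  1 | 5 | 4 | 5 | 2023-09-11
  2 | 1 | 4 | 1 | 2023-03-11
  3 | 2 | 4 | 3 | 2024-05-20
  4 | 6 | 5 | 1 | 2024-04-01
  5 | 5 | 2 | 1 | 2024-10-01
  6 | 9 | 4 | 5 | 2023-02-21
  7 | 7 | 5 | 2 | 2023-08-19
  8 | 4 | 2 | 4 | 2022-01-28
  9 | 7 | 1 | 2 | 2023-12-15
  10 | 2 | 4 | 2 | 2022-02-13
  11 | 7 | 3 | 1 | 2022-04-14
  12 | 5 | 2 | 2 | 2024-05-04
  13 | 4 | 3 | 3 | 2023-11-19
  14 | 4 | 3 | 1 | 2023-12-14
SELECT name, signup_year FROM customers ORDER BY signup_year ASC LIMIT 5

Execution result:
name | signup_year
Carol Jones | 2018
Mia Smith | 2018
Mia Wilson | 2018
Jack Miller | 2020
Kate Smith | 2021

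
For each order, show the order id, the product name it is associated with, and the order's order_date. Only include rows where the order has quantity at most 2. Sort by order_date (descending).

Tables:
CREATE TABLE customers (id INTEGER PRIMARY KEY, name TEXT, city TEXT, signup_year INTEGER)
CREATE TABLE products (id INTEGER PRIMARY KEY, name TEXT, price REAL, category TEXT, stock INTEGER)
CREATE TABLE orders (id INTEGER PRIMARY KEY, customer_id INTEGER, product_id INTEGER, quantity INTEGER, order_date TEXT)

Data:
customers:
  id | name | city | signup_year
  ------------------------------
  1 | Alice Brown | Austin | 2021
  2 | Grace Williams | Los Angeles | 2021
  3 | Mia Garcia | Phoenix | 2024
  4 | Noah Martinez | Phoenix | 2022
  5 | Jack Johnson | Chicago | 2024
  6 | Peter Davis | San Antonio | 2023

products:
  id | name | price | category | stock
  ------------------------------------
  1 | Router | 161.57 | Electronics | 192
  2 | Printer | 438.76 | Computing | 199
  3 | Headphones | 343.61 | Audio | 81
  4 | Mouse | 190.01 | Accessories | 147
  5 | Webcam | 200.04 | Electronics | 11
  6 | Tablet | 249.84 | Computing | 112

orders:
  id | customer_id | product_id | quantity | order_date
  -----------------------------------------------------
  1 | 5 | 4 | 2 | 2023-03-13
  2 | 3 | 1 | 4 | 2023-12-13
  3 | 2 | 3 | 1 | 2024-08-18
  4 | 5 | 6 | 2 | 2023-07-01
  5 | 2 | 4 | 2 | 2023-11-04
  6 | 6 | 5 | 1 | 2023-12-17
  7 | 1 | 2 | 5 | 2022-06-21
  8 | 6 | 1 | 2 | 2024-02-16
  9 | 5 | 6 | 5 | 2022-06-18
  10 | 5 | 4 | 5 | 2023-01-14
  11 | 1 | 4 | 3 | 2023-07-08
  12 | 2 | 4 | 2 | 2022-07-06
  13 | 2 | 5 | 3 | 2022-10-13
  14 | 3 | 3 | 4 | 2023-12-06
SELECT c.id, p.name AS product, c.order_date FROM orders c JOIN products p ON c.product_id = p.id WHERE c.quantity <= 2 ORDER BY c.order_date DESC

Execution result:
id | product | order_date
3 | Headphones | 2024-08-18
8 | Router | 2024-02-16
6 | Webcam | 2023-12-17
5 | Mouse | 2023-11-04
4 | Tablet | 2023-07-01
1 | Mouse | 2023-03-13
12 | Mouse | 2022-07-06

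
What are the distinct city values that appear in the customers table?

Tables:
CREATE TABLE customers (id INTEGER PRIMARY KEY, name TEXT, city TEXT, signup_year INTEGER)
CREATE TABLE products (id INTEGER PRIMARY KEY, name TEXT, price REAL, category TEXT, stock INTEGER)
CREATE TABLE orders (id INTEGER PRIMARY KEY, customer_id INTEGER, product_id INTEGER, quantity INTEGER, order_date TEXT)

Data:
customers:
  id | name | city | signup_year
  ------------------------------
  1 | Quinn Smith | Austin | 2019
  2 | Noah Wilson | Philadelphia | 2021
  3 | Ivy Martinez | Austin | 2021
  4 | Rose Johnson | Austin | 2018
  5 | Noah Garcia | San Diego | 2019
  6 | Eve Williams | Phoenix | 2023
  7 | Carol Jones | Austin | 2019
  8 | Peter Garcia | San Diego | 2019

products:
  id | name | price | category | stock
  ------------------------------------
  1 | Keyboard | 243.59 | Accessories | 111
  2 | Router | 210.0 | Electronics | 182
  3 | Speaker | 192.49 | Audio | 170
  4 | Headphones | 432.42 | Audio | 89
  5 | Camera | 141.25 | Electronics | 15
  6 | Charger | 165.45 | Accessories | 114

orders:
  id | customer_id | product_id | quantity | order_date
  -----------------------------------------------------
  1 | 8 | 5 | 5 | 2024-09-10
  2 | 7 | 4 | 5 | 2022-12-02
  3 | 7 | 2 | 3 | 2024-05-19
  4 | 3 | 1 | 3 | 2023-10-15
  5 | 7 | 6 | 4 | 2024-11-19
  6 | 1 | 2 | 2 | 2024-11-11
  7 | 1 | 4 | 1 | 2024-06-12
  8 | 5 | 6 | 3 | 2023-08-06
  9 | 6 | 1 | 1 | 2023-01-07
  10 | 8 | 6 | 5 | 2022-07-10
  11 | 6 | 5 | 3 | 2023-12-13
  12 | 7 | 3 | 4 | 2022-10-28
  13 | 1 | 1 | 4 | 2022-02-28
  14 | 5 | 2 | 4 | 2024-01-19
SELECT DISTINCT city FROM customers

Execution result:
city
Austin
Philadelphia
San Diego
Phoenix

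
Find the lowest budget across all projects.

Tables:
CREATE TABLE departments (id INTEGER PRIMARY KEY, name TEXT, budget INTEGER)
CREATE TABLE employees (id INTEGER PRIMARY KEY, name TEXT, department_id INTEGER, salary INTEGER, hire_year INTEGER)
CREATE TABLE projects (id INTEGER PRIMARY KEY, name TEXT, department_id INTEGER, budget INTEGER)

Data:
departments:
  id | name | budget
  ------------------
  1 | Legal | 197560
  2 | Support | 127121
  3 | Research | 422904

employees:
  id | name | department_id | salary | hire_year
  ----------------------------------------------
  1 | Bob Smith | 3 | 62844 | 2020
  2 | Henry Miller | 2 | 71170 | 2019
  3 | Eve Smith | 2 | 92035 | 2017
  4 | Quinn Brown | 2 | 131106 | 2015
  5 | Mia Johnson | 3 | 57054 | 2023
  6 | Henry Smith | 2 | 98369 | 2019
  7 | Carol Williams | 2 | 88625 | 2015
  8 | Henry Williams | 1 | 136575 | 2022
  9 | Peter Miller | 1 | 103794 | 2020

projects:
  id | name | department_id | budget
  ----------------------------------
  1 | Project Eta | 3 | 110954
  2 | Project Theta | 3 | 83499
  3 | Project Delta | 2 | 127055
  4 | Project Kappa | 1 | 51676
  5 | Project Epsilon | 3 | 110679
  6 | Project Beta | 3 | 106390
SELECT MIN(budget) FROM projects

Execution result:
51676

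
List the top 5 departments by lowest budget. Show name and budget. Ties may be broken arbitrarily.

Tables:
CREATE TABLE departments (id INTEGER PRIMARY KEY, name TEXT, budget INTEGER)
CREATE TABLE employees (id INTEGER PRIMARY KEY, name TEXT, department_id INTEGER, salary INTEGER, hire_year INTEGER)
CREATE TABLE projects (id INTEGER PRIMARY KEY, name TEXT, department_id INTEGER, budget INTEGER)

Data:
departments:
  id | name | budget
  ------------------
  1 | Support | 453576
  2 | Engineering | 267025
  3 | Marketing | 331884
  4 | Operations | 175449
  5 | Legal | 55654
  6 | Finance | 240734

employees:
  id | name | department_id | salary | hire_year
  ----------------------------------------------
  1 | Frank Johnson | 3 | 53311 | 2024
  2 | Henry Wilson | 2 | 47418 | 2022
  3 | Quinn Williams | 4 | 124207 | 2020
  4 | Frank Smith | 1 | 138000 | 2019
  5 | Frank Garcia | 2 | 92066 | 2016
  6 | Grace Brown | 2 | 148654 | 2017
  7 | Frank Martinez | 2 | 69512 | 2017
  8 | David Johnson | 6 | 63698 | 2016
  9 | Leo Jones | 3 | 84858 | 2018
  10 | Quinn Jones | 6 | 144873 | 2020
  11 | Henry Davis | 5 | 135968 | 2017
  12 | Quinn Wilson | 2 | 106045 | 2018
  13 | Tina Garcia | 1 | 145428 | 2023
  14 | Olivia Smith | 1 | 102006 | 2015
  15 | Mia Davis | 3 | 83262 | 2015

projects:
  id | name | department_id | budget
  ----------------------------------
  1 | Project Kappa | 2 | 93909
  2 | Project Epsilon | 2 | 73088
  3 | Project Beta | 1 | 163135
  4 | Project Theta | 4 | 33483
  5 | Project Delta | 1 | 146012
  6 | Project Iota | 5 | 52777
SELECT name, budget FROM departments ORDER BY budget ASC LIMIT 5

Execution result:
name | budget
Legal | 55654
Operations | 175449
Finance | 240734
Engineering | 267025
Marketing | 331884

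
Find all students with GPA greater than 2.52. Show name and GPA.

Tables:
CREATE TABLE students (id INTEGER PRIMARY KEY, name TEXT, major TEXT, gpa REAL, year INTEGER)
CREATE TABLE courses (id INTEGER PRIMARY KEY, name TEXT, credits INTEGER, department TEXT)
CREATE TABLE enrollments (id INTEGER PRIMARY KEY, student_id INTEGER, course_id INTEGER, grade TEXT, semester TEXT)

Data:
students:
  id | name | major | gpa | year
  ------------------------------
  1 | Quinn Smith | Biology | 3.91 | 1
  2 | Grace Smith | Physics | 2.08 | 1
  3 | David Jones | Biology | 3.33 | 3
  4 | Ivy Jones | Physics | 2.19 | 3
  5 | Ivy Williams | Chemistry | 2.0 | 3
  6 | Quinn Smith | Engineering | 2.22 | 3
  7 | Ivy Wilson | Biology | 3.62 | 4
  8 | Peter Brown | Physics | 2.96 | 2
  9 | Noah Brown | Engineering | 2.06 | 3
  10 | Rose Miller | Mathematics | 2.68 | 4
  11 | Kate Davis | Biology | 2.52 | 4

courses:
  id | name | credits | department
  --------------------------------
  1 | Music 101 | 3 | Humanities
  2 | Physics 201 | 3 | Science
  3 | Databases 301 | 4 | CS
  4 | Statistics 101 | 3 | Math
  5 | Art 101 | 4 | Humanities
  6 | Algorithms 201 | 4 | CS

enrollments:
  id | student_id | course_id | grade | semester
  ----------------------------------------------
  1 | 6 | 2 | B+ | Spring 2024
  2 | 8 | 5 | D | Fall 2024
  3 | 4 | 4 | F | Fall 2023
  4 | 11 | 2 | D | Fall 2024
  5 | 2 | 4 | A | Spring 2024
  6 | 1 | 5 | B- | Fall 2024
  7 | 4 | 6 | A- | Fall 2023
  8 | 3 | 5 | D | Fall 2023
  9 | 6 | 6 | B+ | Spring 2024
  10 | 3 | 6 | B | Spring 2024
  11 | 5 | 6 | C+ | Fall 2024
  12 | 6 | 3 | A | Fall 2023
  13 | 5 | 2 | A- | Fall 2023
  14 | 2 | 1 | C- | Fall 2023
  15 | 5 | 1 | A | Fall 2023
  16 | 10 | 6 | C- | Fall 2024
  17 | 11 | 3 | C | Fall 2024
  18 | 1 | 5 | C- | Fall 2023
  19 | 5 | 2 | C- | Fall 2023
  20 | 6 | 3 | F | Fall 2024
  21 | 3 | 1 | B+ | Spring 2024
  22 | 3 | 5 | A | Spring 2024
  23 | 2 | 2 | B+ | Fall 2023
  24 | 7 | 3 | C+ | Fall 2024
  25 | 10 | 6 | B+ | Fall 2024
SELECT name, gpa FROM students WHERE gpa > 2.52

Execution result:
name | gpa
Quinn Smith | 3.91
David Jones | 3.33
Ivy Wilson | 3.62
Peter Brown | 2.96
Rose Miller | 2.68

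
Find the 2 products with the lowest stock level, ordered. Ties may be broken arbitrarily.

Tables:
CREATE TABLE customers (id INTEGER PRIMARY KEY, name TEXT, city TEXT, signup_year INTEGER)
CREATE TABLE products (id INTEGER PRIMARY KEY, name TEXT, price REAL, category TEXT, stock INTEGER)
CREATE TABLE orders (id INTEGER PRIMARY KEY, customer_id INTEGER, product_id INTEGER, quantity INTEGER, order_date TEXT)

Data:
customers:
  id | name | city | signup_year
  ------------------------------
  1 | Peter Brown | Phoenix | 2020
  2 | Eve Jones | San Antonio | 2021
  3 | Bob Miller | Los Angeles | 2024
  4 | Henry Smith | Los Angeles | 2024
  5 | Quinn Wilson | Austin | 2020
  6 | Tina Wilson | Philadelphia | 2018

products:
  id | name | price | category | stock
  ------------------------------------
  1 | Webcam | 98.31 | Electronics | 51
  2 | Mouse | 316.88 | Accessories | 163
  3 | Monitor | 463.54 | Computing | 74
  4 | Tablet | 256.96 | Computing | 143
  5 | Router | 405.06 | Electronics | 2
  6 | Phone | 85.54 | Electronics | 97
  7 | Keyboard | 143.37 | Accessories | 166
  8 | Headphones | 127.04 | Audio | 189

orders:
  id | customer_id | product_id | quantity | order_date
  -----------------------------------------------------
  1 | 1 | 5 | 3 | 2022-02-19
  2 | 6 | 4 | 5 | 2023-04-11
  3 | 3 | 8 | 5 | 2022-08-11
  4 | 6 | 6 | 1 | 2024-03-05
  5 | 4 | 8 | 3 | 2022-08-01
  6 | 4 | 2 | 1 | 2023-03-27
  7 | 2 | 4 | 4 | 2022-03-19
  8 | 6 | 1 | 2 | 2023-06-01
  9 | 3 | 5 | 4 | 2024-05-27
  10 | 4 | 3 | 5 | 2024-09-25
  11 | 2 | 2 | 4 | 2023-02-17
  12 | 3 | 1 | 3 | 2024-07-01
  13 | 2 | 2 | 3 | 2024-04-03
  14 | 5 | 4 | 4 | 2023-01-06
SELECT name, stock FROM products ORDER BY stock ASC LIMIT 2

Execution result:
name | stock
Router | 2
Webcam | 51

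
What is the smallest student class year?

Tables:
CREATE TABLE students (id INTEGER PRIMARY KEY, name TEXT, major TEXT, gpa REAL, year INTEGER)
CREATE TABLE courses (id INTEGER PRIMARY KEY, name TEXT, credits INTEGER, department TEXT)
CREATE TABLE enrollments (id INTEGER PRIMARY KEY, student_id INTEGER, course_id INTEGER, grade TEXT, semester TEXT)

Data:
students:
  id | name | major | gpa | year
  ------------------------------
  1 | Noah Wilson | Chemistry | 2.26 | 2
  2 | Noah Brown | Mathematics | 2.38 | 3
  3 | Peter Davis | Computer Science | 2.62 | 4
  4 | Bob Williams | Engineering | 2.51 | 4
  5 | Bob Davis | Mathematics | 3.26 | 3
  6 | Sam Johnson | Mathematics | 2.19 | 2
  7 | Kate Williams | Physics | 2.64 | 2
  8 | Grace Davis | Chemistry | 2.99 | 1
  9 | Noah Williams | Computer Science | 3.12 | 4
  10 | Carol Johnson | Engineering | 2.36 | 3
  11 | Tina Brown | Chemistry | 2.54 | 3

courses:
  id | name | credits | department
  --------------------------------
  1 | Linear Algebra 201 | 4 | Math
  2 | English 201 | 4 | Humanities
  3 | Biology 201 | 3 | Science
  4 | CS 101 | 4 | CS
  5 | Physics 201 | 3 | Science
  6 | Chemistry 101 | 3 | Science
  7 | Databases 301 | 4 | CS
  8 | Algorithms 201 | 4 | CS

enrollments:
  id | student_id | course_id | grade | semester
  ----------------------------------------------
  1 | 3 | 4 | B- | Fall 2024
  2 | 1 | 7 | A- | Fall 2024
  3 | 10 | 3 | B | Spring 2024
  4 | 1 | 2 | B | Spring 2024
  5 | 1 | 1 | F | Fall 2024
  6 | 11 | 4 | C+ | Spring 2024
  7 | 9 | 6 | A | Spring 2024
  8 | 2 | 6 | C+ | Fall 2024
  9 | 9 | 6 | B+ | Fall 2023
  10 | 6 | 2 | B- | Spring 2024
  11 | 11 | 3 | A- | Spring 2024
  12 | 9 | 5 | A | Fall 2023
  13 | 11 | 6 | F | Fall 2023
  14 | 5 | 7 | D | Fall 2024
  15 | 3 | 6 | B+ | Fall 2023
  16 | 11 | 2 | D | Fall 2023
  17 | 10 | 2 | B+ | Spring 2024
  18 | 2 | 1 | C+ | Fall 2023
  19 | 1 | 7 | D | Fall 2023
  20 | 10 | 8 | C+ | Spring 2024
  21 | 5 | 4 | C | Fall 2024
SELECT MIN(year) FROM students

Execution result:
1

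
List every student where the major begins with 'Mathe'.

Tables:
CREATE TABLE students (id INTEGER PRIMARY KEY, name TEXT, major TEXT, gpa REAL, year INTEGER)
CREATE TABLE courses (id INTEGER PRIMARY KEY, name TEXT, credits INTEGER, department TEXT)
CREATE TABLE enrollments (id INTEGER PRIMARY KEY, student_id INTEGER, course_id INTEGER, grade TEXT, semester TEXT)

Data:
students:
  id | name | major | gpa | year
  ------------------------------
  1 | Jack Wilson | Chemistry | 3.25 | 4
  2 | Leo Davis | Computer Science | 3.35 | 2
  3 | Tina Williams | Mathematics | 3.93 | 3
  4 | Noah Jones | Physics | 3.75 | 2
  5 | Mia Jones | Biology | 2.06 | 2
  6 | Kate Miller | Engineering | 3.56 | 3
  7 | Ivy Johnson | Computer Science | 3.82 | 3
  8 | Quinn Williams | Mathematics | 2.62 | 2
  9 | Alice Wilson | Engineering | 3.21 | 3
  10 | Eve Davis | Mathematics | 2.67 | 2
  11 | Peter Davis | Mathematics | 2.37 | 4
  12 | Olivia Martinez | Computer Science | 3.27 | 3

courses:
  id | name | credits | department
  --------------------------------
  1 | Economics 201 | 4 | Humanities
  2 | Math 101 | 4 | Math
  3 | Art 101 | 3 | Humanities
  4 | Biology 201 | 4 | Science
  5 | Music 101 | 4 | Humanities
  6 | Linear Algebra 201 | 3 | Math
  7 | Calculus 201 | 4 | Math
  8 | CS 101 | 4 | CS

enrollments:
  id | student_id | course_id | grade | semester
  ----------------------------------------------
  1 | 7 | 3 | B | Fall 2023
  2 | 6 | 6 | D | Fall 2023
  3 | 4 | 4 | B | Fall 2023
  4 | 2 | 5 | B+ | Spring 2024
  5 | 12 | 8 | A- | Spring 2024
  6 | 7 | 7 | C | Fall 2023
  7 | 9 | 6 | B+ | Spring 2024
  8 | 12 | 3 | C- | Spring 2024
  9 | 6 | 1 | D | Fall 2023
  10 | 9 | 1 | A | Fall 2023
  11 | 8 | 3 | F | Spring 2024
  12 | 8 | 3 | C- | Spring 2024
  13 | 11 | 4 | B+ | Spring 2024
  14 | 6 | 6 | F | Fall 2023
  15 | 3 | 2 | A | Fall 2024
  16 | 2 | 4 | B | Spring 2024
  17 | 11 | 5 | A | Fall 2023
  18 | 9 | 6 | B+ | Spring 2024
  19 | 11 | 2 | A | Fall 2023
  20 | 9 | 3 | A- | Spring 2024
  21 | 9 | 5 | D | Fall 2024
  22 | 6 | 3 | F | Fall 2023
SELECT name, major FROM students WHERE major LIKE 'Mathe%'

Execution result:
name | major
Tina Williams | Mathematics
Quinn Williams | Mathematics
Eve Davis | Mathematics
Peter Davis | Mathematics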